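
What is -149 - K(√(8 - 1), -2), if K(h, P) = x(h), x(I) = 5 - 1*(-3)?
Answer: -157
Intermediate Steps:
x(I) = 8 (x(I) = 5 + 3 = 8)
K(h, P) = 8
-149 - K(√(8 - 1), -2) = -149 - 1*8 = -149 - 8 = -157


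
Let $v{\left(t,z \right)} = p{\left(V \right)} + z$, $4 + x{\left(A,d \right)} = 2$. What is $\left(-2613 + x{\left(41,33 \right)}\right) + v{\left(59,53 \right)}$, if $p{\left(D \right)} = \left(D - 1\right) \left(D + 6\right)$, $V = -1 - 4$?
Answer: $-2568$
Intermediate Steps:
$V = -5$
$p{\left(D \right)} = \left(-1 + D\right) \left(6 + D\right)$
$x{\left(A,d \right)} = -2$ ($x{\left(A,d \right)} = -4 + 2 = -2$)
$v{\left(t,z \right)} = -6 + z$ ($v{\left(t,z \right)} = \left(-6 + \left(-5\right)^{2} + 5 \left(-5\right)\right) + z = \left(-6 + 25 - 25\right) + z = -6 + z$)
$\left(-2613 + x{\left(41,33 \right)}\right) + v{\left(59,53 \right)} = \left(-2613 - 2\right) + \left(-6 + 53\right) = -2615 + 47 = -2568$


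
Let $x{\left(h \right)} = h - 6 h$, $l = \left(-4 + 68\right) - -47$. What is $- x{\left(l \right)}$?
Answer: $555$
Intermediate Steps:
$l = 111$ ($l = 64 + 47 = 111$)
$x{\left(h \right)} = - 5 h$
$- x{\left(l \right)} = - \left(-5\right) 111 = \left(-1\right) \left(-555\right) = 555$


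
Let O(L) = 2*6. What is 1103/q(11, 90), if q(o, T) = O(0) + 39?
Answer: 1103/51 ≈ 21.627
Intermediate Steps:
O(L) = 12
q(o, T) = 51 (q(o, T) = 12 + 39 = 51)
1103/q(11, 90) = 1103/51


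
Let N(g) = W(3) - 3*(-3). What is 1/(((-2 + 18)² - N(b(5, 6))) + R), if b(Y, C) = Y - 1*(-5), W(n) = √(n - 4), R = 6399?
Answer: 6646/44169317 + I/44169317 ≈ 0.00015047 + 2.264e-8*I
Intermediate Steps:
W(n) = √(-4 + n)
b(Y, C) = 5 + Y (b(Y, C) = Y + 5 = 5 + Y)
N(g) = 9 + I (N(g) = √(-4 + 3) - 3*(-3) = √(-1) + 9 = I + 9 = 9 + I)
1/(((-2 + 18)² - N(b(5, 6))) + R) = 1/(((-2 + 18)² - (9 + I)) + 6399) = 1/((16² + (-9 - I)) + 6399) = 1/((256 + (-9 - I)) + 6399) = 1/((247 - I) + 6399) = 1/(6646 - I) = (6646 + I)/44169317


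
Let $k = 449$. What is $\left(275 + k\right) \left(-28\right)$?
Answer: $-20272$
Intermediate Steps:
$\left(275 + k\right) \left(-28\right) = \left(275 + 449\right) \left(-28\right) = 724 \left(-28\right) = -20272$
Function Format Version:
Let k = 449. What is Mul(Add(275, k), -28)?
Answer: -20272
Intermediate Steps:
Mul(Add(275, k), -28) = Mul(Add(275, 449), -28) = Mul(724, -28) = -20272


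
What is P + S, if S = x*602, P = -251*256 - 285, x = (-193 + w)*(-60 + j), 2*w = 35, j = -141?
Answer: 21171310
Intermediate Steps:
w = 35/2 (w = (½)*35 = 35/2 ≈ 17.500)
x = 70551/2 (x = (-193 + 35/2)*(-60 - 141) = -351/2*(-201) = 70551/2 ≈ 35276.)
P = -64541 (P = -64256 - 285 = -64541)
S = 21235851 (S = (70551/2)*602 = 21235851)
P + S = -64541 + 21235851 = 21171310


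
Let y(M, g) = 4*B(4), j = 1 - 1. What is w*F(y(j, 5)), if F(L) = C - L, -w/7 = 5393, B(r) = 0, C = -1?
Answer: 37751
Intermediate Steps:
j = 0
y(M, g) = 0 (y(M, g) = 4*0 = 0)
w = -37751 (w = -7*5393 = -37751)
F(L) = -1 - L
w*F(y(j, 5)) = -37751*(-1 - 1*0) = -37751*(-1 + 0) = -37751*(-1) = 37751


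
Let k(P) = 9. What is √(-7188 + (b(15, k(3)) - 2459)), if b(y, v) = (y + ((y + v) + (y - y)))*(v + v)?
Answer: I*√8945 ≈ 94.578*I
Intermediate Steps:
b(y, v) = 2*v*(v + 2*y) (b(y, v) = (y + ((v + y) + 0))*(2*v) = (y + (v + y))*(2*v) = (v + 2*y)*(2*v) = 2*v*(v + 2*y))
√(-7188 + (b(15, k(3)) - 2459)) = √(-7188 + (2*9*(9 + 2*15) - 2459)) = √(-7188 + (2*9*(9 + 30) - 2459)) = √(-7188 + (2*9*39 - 2459)) = √(-7188 + (702 - 2459)) = √(-7188 - 1757) = √(-8945) = I*√8945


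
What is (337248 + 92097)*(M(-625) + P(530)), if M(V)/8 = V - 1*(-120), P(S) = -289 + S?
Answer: -1631081655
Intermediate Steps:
M(V) = 960 + 8*V (M(V) = 8*(V - 1*(-120)) = 8*(V + 120) = 8*(120 + V) = 960 + 8*V)
(337248 + 92097)*(M(-625) + P(530)) = (337248 + 92097)*((960 + 8*(-625)) + (-289 + 530)) = 429345*((960 - 5000) + 241) = 429345*(-4040 + 241) = 429345*(-3799) = -1631081655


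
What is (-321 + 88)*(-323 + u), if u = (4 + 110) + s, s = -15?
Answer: 52192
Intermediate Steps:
u = 99 (u = (4 + 110) - 15 = 114 - 15 = 99)
(-321 + 88)*(-323 + u) = (-321 + 88)*(-323 + 99) = -233*(-224) = 52192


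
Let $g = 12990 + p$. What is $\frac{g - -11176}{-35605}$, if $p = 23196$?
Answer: $- \frac{47362}{35605} \approx -1.3302$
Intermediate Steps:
$g = 36186$ ($g = 12990 + 23196 = 36186$)
$\frac{g - -11176}{-35605} = \frac{36186 - -11176}{-35605} = \left(36186 + 11176\right) \left(- \frac{1}{35605}\right) = 47362 \left(- \frac{1}{35605}\right) = - \frac{47362}{35605}$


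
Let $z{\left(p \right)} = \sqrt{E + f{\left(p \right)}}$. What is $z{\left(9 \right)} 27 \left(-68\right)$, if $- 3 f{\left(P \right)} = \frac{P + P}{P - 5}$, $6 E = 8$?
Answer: $- 306 i \sqrt{6} \approx - 749.54 i$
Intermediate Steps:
$E = \frac{4}{3}$ ($E = \frac{1}{6} \cdot 8 = \frac{4}{3} \approx 1.3333$)
$f{\left(P \right)} = - \frac{2 P}{3 \left(-5 + P\right)}$ ($f{\left(P \right)} = - \frac{\left(P + P\right) \frac{1}{P - 5}}{3} = - \frac{2 P \frac{1}{-5 + P}}{3} = - \frac{2 P}{3 \left(-5 + P\right)}$)
$z{\left(p \right)} = \sqrt{\frac{4}{3} - \frac{2 p}{-15 + 3 p}}$
$z{\left(9 \right)} 27 \left(-68\right) = \frac{\sqrt{6} \sqrt{\frac{-10 + 9}{-5 + 9}}}{3} \cdot 27 \left(-68\right) = \frac{\sqrt{6} \sqrt{\frac{1}{4} \left(-1\right)}}{3} \cdot 27 \left(-68\right) = \frac{\sqrt{6} \sqrt{- \frac{1}{4}}}{3} \cdot 27 \left(-68\right) = \frac{\sqrt{6} \frac{i}{2}}{3} \cdot 27 \left(-68\right) = \frac{i \sqrt{6}}{6} \cdot 27 \left(-68\right) = \frac{9 i \sqrt{6}}{2} \left(-68\right) = - 306 i \sqrt{6}$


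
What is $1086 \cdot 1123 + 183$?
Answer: $1219761$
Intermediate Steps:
$1086 \cdot 1123 + 183 = 1219578 + 183 = 1219761$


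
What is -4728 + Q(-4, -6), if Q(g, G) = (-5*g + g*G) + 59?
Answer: -4625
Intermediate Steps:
Q(g, G) = 59 - 5*g + G*g (Q(g, G) = (-5*g + G*g) + 59 = 59 - 5*g + G*g)
-4728 + Q(-4, -6) = -4728 + (59 - 5*(-4) - 6*(-4)) = -4728 + (59 + 20 + 24) = -4728 + 103 = -4625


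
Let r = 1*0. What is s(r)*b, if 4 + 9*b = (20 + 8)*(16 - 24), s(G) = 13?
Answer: -988/3 ≈ -329.33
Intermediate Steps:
r = 0
b = -76/3 (b = -4/9 + ((20 + 8)*(16 - 24))/9 = -4/9 + (28*(-8))/9 = -4/9 + (1/9)*(-224) = -4/9 - 224/9 = -76/3 ≈ -25.333)
s(r)*b = 13*(-76/3) = -988/3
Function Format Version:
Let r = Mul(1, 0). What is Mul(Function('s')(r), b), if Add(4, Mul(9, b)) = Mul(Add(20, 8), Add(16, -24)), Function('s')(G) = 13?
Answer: Rational(-988, 3) ≈ -329.33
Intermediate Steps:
r = 0
b = Rational(-76, 3) (b = Add(Rational(-4, 9), Mul(Rational(1, 9), Mul(Add(20, 8), Add(16, -24)))) = Add(Rational(-4, 9), Mul(Rational(1, 9), Mul(28, -8))) = Add(Rational(-4, 9), Mul(Rational(1, 9), -224)) = Add(Rational(-4, 9), Rational(-224, 9)) = Rational(-76, 3) ≈ -25.333)
Mul(Function('s')(r), b) = Mul(13, Rational(-76, 3)) = Rational(-988, 3)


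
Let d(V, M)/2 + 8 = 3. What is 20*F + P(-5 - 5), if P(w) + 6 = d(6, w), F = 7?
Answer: 124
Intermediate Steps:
d(V, M) = -10 (d(V, M) = -16 + 2*3 = -16 + 6 = -10)
P(w) = -16 (P(w) = -6 - 10 = -16)
20*F + P(-5 - 5) = 20*7 - 16 = 140 - 16 = 124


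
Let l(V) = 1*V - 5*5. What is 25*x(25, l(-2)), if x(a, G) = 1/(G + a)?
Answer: -25/2 ≈ -12.500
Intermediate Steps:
l(V) = -25 + V (l(V) = V - 25 = -25 + V)
25*x(25, l(-2)) = 25/((-25 - 2) + 25) = 25/(-27 + 25) = 25/(-2) = 25*(-½) = -25/2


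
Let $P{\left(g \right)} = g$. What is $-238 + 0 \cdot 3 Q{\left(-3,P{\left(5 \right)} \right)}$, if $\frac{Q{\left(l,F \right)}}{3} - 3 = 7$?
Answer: $-238$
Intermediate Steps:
$Q{\left(l,F \right)} = 30$ ($Q{\left(l,F \right)} = 9 + 3 \cdot 7 = 9 + 21 = 30$)
$-238 + 0 \cdot 3 Q{\left(-3,P{\left(5 \right)} \right)} = -238 + 0 \cdot 3 \cdot 30 = -238 + 0 \cdot 30 = -238 + 0 = -238$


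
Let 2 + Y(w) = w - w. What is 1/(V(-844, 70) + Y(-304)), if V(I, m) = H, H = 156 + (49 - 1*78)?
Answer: 1/125 ≈ 0.0080000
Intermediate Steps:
H = 127 (H = 156 + (49 - 78) = 156 - 29 = 127)
Y(w) = -2 (Y(w) = -2 + (w - w) = -2 + 0 = -2)
V(I, m) = 127
1/(V(-844, 70) + Y(-304)) = 1/(127 - 2) = 1/125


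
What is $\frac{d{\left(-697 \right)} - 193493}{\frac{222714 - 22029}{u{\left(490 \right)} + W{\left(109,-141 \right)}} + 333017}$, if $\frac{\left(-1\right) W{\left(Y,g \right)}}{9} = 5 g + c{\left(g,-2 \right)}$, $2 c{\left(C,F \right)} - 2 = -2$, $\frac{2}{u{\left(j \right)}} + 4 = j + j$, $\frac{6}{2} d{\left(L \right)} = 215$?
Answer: $- \frac{1796706819304}{3093716356251} \approx -0.58076$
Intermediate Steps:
$d{\left(L \right)} = \frac{215}{3}$ ($d{\left(L \right)} = \frac{1}{3} \cdot 215 = \frac{215}{3}$)
$u{\left(j \right)} = \frac{2}{-4 + 2 j}$ ($u{\left(j \right)} = \frac{2}{-4 + \left(j + j\right)} = \frac{2}{-4 + 2 j}$)
$c{\left(C,F \right)} = 0$ ($c{\left(C,F \right)} = 1 + \frac{1}{2} \left(-2\right) = 1 - 1 = 0$)
$W{\left(Y,g \right)} = - 45 g$ ($W{\left(Y,g \right)} = - 9 \left(5 g + 0\right) = - 9 \cdot 5 g = - 45 g$)
$\frac{d{\left(-697 \right)} - 193493}{\frac{222714 - 22029}{u{\left(490 \right)} + W{\left(109,-141 \right)}} + 333017} = \frac{\frac{215}{3} - 193493}{\frac{222714 - 22029}{\frac{1}{-2 + 490} - -6345} + 333017} = - \frac{580264}{3 \left(\frac{200685}{\frac{1}{488} + 6345} + 333017\right)} = - \frac{580264}{3 \left(\frac{200685}{\frac{3096361}{488}} + 333017\right)} = - \frac{580264}{3 \left(200685 \cdot \frac{488}{3096361} + 333017\right)} = - \frac{580264}{3 \left(\frac{97934280}{3096361} + 333017\right)} = - \frac{580264}{3 \cdot \frac{1031238785417}{3096361}} = \left(- \frac{580264}{3}\right) \frac{3096361}{1031238785417} = - \frac{1796706819304}{3093716356251}$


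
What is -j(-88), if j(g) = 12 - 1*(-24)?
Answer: -36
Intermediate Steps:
j(g) = 36 (j(g) = 12 + 24 = 36)
-j(-88) = -1*36 = -36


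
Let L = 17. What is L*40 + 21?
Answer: 701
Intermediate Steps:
L*40 + 21 = 17*40 + 21 = 680 + 21 = 701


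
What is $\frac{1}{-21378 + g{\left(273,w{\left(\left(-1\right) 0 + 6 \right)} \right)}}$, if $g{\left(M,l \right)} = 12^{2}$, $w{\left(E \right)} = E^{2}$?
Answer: $- \frac{1}{21234} \approx -4.7094 \cdot 10^{-5}$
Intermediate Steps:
$g{\left(M,l \right)} = 144$
$\frac{1}{-21378 + g{\left(273,w{\left(\left(-1\right) 0 + 6 \right)} \right)}} = \frac{1}{-21378 + 144} = \frac{1}{-21234} = - \frac{1}{21234}$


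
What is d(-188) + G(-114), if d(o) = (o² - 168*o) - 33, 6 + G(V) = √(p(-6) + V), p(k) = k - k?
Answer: 66889 + I*√114 ≈ 66889.0 + 10.677*I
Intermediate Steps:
p(k) = 0
G(V) = -6 + √V (G(V) = -6 + √(0 + V) = -6 + √V)
d(o) = -33 + o² - 168*o
d(-188) + G(-114) = (-33 + (-188)² - 168*(-188)) + (-6 + √(-114)) = (-33 + 35344 + 31584) + (-6 + I*√114) = 66895 + (-6 + I*√114) = 66889 + I*√114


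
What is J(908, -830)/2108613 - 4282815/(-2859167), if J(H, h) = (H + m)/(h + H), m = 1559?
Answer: 704409405641399/470252383018938 ≈ 1.4979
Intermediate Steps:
J(H, h) = (1559 + H)/(H + h) (J(H, h) = (H + 1559)/(h + H) = (1559 + H)/(H + h))
J(908, -830)/2108613 - 4282815/(-2859167) = ((1559 + 908)/(908 - 830))/2108613 - 4282815/(-2859167) = (2467/78)*(1/2108613) - 4282815*(-1/2859167) = ((1/78)*2467)*(1/2108613) + 4282815/2859167 = (2467/78)*(1/2108613) + 4282815/2859167 = 2467/164471814 + 4282815/2859167 = 704409405641399/470252383018938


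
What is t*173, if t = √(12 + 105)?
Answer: 519*√13 ≈ 1871.3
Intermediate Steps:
t = 3*√13 (t = √117 = 3*√13 ≈ 10.817)
t*173 = (3*√13)*173 = 519*√13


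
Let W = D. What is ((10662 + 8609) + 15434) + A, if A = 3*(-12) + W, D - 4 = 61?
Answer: 34734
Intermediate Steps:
D = 65 (D = 4 + 61 = 65)
W = 65
A = 29 (A = 3*(-12) + 65 = -36 + 65 = 29)
((10662 + 8609) + 15434) + A = ((10662 + 8609) + 15434) + 29 = (19271 + 15434) + 29 = 34705 + 29 = 34734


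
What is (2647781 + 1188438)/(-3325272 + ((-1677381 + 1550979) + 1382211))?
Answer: -3836219/2069463 ≈ -1.8537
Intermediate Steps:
(2647781 + 1188438)/(-3325272 + ((-1677381 + 1550979) + 1382211)) = 3836219/(-3325272 + (-126402 + 1382211)) = 3836219/(-3325272 + 1255809) = 3836219/(-2069463) = 3836219*(-1/2069463) = -3836219/2069463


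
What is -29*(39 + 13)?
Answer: -1508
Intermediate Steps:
-29*(39 + 13) = -29*52 = -1508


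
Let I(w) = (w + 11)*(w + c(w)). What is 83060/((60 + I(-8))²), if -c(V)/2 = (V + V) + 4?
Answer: 20765/2916 ≈ 7.1211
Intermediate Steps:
c(V) = -8 - 4*V (c(V) = -2*((V + V) + 4) = -2*(2*V + 4) = -2*(4 + 2*V) = -8 - 4*V)
I(w) = (-8 - 3*w)*(11 + w) (I(w) = (w + 11)*(w + (-8 - 4*w)) = (11 + w)*(-8 - 3*w) = (-8 - 3*w)*(11 + w))
83060/((60 + I(-8))²) = 83060/((60 + (-88 - 41*(-8) - 3*(-8)²))²) = 83060/((60 + (-88 + 328 - 3*64))²) = 83060/((60 + (-88 + 328 - 192))²) = 83060/((60 + 48)²) = 83060/(108²) = 83060/11664 = 83060*(1/11664) = 20765/2916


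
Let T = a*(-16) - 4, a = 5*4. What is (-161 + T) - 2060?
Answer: -2545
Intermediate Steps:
a = 20
T = -324 (T = 20*(-16) - 4 = -320 - 4 = -324)
(-161 + T) - 2060 = (-161 - 324) - 2060 = -485 - 2060 = -2545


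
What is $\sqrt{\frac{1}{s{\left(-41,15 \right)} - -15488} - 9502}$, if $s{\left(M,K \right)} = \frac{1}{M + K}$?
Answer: $\frac{2 i \sqrt{42800391468766}}{134229} \approx 97.478 i$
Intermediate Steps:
$s{\left(M,K \right)} = \frac{1}{K + M}$
$\sqrt{\frac{1}{s{\left(-41,15 \right)} - -15488} - 9502} = \sqrt{\frac{1}{\frac{1}{15 - 41} - -15488} - 9502} = \sqrt{\frac{1}{\frac{1}{-26} + 15488} - 9502} = \sqrt{\frac{1}{- \frac{1}{26} + 15488} - 9502} = \sqrt{\frac{1}{\frac{402687}{26}} - 9502} = \sqrt{\frac{26}{402687} - 9502} = \sqrt{- \frac{3826331848}{402687}} = \frac{2 i \sqrt{42800391468766}}{134229}$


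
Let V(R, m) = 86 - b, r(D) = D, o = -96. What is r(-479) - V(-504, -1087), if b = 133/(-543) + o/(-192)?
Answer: -613313/1086 ≈ -564.75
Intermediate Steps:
b = 277/1086 (b = 133/(-543) - 96/(-192) = 133*(-1/543) - 96*(-1/192) = -133/543 + 1/2 = 277/1086 ≈ 0.25506)
V(R, m) = 93119/1086 (V(R, m) = 86 - 1*277/1086 = 86 - 277/1086 = 93119/1086)
r(-479) - V(-504, -1087) = -479 - 1*93119/1086 = -479 - 93119/1086 = -613313/1086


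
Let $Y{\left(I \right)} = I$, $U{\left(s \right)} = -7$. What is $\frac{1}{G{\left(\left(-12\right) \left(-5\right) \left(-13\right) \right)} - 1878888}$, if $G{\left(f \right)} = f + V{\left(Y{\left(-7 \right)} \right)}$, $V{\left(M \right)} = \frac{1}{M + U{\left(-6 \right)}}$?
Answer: $- \frac{14}{26315353} \approx -5.3201 \cdot 10^{-7}$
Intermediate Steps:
$V{\left(M \right)} = \frac{1}{-7 + M}$ ($V{\left(M \right)} = \frac{1}{M - 7} = \frac{1}{-7 + M}$)
$G{\left(f \right)} = - \frac{1}{14} + f$ ($G{\left(f \right)} = f + \frac{1}{-7 - 7} = f + \frac{1}{-14} = f - \frac{1}{14} = - \frac{1}{14} + f$)
$\frac{1}{G{\left(\left(-12\right) \left(-5\right) \left(-13\right) \right)} - 1878888} = \frac{1}{\left(- \frac{1}{14} + \left(-12\right) \left(-5\right) \left(-13\right)\right) - 1878888} = \frac{1}{\left(- \frac{1}{14} + 60 \left(-13\right)\right) - 1878888} = \frac{1}{\left(- \frac{1}{14} - 780\right) - 1878888} = \frac{1}{- \frac{10921}{14} - 1878888} = \frac{1}{- \frac{26315353}{14}} = - \frac{14}{26315353}$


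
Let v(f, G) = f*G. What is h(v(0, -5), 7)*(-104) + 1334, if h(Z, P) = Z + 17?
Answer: -434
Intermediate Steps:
v(f, G) = G*f
h(Z, P) = 17 + Z
h(v(0, -5), 7)*(-104) + 1334 = (17 - 5*0)*(-104) + 1334 = (17 + 0)*(-104) + 1334 = 17*(-104) + 1334 = -1768 + 1334 = -434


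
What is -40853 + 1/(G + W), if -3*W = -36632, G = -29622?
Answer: -2133915605/52234 ≈ -40853.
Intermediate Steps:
W = 36632/3 (W = -⅓*(-36632) = 36632/3 ≈ 12211.)
-40853 + 1/(G + W) = -40853 + 1/(-29622 + 36632/3) = -40853 + 1/(-52234/3) = -40853 - 3/52234 = -2133915605/52234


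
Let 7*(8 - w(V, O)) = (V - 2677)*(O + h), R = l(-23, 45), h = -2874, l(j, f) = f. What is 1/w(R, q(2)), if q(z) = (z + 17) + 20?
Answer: -1/1065952 ≈ -9.3813e-7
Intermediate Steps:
q(z) = 37 + z (q(z) = (17 + z) + 20 = 37 + z)
R = 45
w(V, O) = 8 - (-2874 + O)*(-2677 + V)/7 (w(V, O) = 8 - (V - 2677)*(O - 2874)/7 = 8 - (-2677 + V)*(-2874 + O)/7 = 8 - (-2874 + O)*(-2677 + V)/7)
1/w(R, q(2)) = 1/(-7693642/7 + 2677*(37 + 2)/7 + (2874/7)*45 - 1/7*(37 + 2)*45) = 1/(-7693642/7 + (2677/7)*39 + 129330/7 - 1/7*39*45) = 1/(-7693642/7 + 104403/7 + 129330/7 - 1755/7) = 1/(-1065952) = -1/1065952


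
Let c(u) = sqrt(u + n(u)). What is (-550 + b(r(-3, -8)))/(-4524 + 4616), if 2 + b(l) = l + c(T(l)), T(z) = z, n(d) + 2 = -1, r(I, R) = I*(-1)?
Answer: -549/92 ≈ -5.9674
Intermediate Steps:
r(I, R) = -I
n(d) = -3 (n(d) = -2 - 1 = -3)
c(u) = sqrt(-3 + u) (c(u) = sqrt(u - 3) = sqrt(-3 + u))
b(l) = -2 + l + sqrt(-3 + l) (b(l) = -2 + (l + sqrt(-3 + l)) = -2 + l + sqrt(-3 + l))
(-550 + b(r(-3, -8)))/(-4524 + 4616) = (-550 + (-2 - 1*(-3) + sqrt(-3 - 1*(-3))))/(-4524 + 4616) = (-550 + (-2 + 3 + sqrt(-3 + 3)))/92 = (-550 + (-2 + 3 + sqrt(0)))*(1/92) = (-550 + (-2 + 3 + 0))*(1/92) = (-550 + 1)*(1/92) = -549*1/92 = -549/92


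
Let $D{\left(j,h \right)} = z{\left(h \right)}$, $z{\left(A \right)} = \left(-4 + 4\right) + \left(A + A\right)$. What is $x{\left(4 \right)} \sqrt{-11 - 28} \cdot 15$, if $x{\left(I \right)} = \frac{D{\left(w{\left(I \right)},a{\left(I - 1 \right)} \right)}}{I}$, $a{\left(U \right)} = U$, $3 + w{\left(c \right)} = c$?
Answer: $\frac{45 i \sqrt{39}}{2} \approx 140.51 i$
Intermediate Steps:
$w{\left(c \right)} = -3 + c$
$z{\left(A \right)} = 2 A$ ($z{\left(A \right)} = 0 + 2 A = 2 A$)
$D{\left(j,h \right)} = 2 h$
$x{\left(I \right)} = \frac{-2 + 2 I}{I}$ ($x{\left(I \right)} = \frac{2 \left(I - 1\right)}{I} = \frac{2 \left(-1 + I\right)}{I} = \frac{-2 + 2 I}{I}$)
$x{\left(4 \right)} \sqrt{-11 - 28} \cdot 15 = \left(2 - \frac{2}{4}\right) \sqrt{-11 - 28} \cdot 15 = \left(2 - \frac{1}{2}\right) \sqrt{-39} \cdot 15 = \left(2 - \frac{1}{2}\right) i \sqrt{39} \cdot 15 = \frac{3 i \sqrt{39}}{2} \cdot 15 = \frac{45 i \sqrt{39}}{2}$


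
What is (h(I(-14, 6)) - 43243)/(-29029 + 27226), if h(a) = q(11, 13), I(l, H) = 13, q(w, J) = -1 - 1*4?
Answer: 14416/601 ≈ 23.987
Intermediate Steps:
q(w, J) = -5 (q(w, J) = -1 - 4 = -5)
h(a) = -5
(h(I(-14, 6)) - 43243)/(-29029 + 27226) = (-5 - 43243)/(-29029 + 27226) = -43248/(-1803) = -43248*(-1/1803) = 14416/601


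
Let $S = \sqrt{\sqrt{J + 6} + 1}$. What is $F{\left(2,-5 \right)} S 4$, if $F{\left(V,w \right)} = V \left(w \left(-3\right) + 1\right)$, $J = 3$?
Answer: $256$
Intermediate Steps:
$F{\left(V,w \right)} = V \left(1 - 3 w\right)$ ($F{\left(V,w \right)} = V \left(- 3 w + 1\right) = V \left(1 - 3 w\right)$)
$S = 2$ ($S = \sqrt{\sqrt{3 + 6} + 1} = \sqrt{\sqrt{9} + 1} = \sqrt{3 + 1} = \sqrt{4} = 2$)
$F{\left(2,-5 \right)} S 4 = 2 \left(1 - -15\right) 2 \cdot 4 = 2 \left(1 + 15\right) 2 \cdot 4 = 2 \cdot 16 \cdot 2 \cdot 4 = 32 \cdot 2 \cdot 4 = 64 \cdot 4 = 256$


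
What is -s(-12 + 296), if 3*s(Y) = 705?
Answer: -235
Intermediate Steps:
s(Y) = 235 (s(Y) = (⅓)*705 = 235)
-s(-12 + 296) = -1*235 = -235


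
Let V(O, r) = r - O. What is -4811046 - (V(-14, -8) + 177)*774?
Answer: -4952688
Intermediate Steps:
-4811046 - (V(-14, -8) + 177)*774 = -4811046 - ((-8 - 1*(-14)) + 177)*774 = -4811046 - ((-8 + 14) + 177)*774 = -4811046 - (6 + 177)*774 = -4811046 - 183*774 = -4811046 - 1*141642 = -4811046 - 141642 = -4952688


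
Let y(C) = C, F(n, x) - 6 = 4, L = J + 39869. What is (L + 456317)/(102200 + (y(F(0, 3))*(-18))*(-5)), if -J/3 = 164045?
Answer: 4051/103100 ≈ 0.039292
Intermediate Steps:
J = -492135 (J = -3*164045 = -492135)
L = -452266 (L = -492135 + 39869 = -452266)
F(n, x) = 10 (F(n, x) = 6 + 4 = 10)
(L + 456317)/(102200 + (y(F(0, 3))*(-18))*(-5)) = (-452266 + 456317)/(102200 + (10*(-18))*(-5)) = 4051/(102200 - 180*(-5)) = 4051/(102200 + 900) = 4051/103100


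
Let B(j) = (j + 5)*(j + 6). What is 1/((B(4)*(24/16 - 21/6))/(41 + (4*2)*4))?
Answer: -73/180 ≈ -0.40556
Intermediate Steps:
B(j) = (5 + j)*(6 + j)
1/((B(4)*(24/16 - 21/6))/(41 + (4*2)*4)) = 1/(((30 + 4² + 11*4)*(24/16 - 21/6))/(41 + (4*2)*4)) = 1/(((30 + 16 + 44)*(24*(1/16) - 21*⅙))/(41 + 8*4)) = 1/((90*(3/2 - 7/2))/(41 + 32)) = 1/((90*(-2))/73) = 1/(-180*1/73) = 1/(-180/73) = -73/180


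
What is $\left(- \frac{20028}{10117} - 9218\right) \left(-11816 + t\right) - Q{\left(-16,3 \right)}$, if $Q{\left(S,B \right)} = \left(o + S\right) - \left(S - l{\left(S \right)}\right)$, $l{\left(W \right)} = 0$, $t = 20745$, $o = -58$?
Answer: $- \frac{832883443300}{10117} \approx -8.2325 \cdot 10^{7}$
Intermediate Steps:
$Q{\left(S,B \right)} = -58$ ($Q{\left(S,B \right)} = \left(-58 + S\right) + \left(0 - S\right) = \left(-58 + S\right) - S = -58$)
$\left(- \frac{20028}{10117} - 9218\right) \left(-11816 + t\right) - Q{\left(-16,3 \right)} = \left(- \frac{20028}{10117} - 9218\right) \left(-11816 + 20745\right) - -58 = \left(\left(-20028\right) \frac{1}{10117} - 9218\right) 8929 + 58 = \left(- \frac{20028}{10117} - 9218\right) 8929 + 58 = \left(- \frac{93278534}{10117}\right) 8929 + 58 = - \frac{832884030086}{10117} + 58 = - \frac{832883443300}{10117}$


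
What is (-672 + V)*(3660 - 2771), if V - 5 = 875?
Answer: 184912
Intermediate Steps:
V = 880 (V = 5 + 875 = 880)
(-672 + V)*(3660 - 2771) = (-672 + 880)*(3660 - 2771) = 208*889 = 184912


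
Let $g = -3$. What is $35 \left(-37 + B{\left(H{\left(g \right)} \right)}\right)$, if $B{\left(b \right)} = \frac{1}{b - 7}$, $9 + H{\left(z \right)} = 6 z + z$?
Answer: $- \frac{47950}{37} \approx -1295.9$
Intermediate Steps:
$H{\left(z \right)} = -9 + 7 z$ ($H{\left(z \right)} = -9 + \left(6 z + z\right) = -9 + 7 z$)
$B{\left(b \right)} = \frac{1}{-7 + b}$
$35 \left(-37 + B{\left(H{\left(g \right)} \right)}\right) = 35 \left(-37 + \frac{1}{-7 + \left(-9 + 7 \left(-3\right)\right)}\right) = 35 \left(-37 + \frac{1}{-7 - 30}\right) = 35 \left(-37 + \frac{1}{-37}\right) = 35 \left(-37 - \frac{1}{37}\right) = 35 \left(- \frac{1370}{37}\right) = - \frac{47950}{37}$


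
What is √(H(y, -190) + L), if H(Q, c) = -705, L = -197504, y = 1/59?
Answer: I*√198209 ≈ 445.21*I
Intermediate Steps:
y = 1/59 ≈ 0.016949
√(H(y, -190) + L) = √(-705 - 197504) = √(-198209) = I*√198209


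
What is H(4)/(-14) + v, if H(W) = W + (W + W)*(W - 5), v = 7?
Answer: 51/7 ≈ 7.2857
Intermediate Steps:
H(W) = W + 2*W*(-5 + W) (H(W) = W + (2*W)*(-5 + W) = W + 2*W*(-5 + W))
H(4)/(-14) + v = (4*(-9 + 2*4))/(-14) + 7 = -2*(-9 + 8)/7 + 7 = -2*(-1)/7 + 7 = -1/14*(-4) + 7 = 2/7 + 7 = 51/7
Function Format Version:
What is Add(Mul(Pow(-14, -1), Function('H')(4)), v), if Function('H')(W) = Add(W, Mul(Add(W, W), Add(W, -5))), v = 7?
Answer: Rational(51, 7) ≈ 7.2857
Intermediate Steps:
Function('H')(W) = Add(W, Mul(2, W, Add(-5, W))) (Function('H')(W) = Add(W, Mul(Mul(2, W), Add(-5, W))) = Add(W, Mul(2, W, Add(-5, W))))
Add(Mul(Pow(-14, -1), Function('H')(4)), v) = Add(Mul(Pow(-14, -1), Mul(4, Add(-9, Mul(2, 4)))), 7) = Add(Mul(Rational(-1, 14), Mul(4, Add(-9, 8))), 7) = Add(Mul(Rational(-1, 14), Mul(4, -1)), 7) = Add(Mul(Rational(-1, 14), -4), 7) = Add(Rational(2, 7), 7) = Rational(51, 7)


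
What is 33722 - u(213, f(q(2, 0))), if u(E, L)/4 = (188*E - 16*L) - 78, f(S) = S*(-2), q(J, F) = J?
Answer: -126398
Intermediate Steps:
f(S) = -2*S
u(E, L) = -312 - 64*L + 752*E (u(E, L) = 4*((188*E - 16*L) - 78) = 4*((-16*L + 188*E) - 78) = 4*(-78 - 16*L + 188*E) = -312 - 64*L + 752*E)
33722 - u(213, f(q(2, 0))) = 33722 - (-312 - (-128)*2 + 752*213) = 33722 - (-312 - 64*(-4) + 160176) = 33722 - (-312 + 256 + 160176) = 33722 - 1*160120 = 33722 - 160120 = -126398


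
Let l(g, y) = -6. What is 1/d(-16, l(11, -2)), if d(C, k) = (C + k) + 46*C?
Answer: -1/758 ≈ -0.0013193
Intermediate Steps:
d(C, k) = k + 47*C
1/d(-16, l(11, -2)) = 1/(-6 + 47*(-16)) = 1/(-6 - 752) = 1/(-758) = -1/758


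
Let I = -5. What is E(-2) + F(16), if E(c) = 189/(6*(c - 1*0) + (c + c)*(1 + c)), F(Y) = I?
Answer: -229/8 ≈ -28.625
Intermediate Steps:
F(Y) = -5
E(c) = 189/(6*c + 2*c*(1 + c)) (E(c) = 189/(6*(c + 0) + (2*c)*(1 + c)) = 189/(6*c + 2*c*(1 + c)))
E(-2) + F(16) = (189/2)/(-2*(4 - 2)) - 5 = (189/2)*(-½)/2 - 5 = (189/2)*(-½)*(½) - 5 = -189/8 - 5 = -229/8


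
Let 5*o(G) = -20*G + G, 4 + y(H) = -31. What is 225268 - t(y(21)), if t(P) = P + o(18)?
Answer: 1126857/5 ≈ 2.2537e+5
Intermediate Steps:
y(H) = -35 (y(H) = -4 - 31 = -35)
o(G) = -19*G/5 (o(G) = (-20*G + G)/5 = (-19*G)/5 = -19*G/5)
t(P) = -342/5 + P (t(P) = P - 19/5*18 = P - 342/5 = -342/5 + P)
225268 - t(y(21)) = 225268 - (-342/5 - 35) = 225268 - 1*(-517/5) = 225268 + 517/5 = 1126857/5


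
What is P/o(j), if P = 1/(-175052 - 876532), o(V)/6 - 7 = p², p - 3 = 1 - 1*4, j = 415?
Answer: -1/44166528 ≈ -2.2642e-8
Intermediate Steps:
p = 0 (p = 3 + (1 - 1*4) = 3 + (1 - 4) = 3 - 3 = 0)
o(V) = 42 (o(V) = 42 + 6*0² = 42 + 6*0 = 42 + 0 = 42)
P = -1/1051584 (P = 1/(-1051584) = -1/1051584 ≈ -9.5095e-7)
P/o(j) = -1/1051584/42 = -1/1051584*1/42 = -1/44166528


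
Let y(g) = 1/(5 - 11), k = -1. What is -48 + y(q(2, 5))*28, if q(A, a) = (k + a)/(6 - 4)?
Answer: -158/3 ≈ -52.667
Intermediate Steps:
q(A, a) = -½ + a/2 (q(A, a) = (-1 + a)/(6 - 4) = (-1 + a)/2 = (-1 + a)*(½) = -½ + a/2)
y(g) = -⅙ (y(g) = 1/(-6) = -⅙)
-48 + y(q(2, 5))*28 = -48 - ⅙*28 = -48 - 14/3 = -158/3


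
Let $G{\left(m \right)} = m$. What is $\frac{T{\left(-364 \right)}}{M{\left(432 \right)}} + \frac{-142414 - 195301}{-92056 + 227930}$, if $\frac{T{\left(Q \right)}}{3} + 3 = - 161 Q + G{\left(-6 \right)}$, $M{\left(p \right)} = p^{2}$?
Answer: $- \frac{6523518845}{4226224896} \approx -1.5436$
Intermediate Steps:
$T{\left(Q \right)} = -27 - 483 Q$ ($T{\left(Q \right)} = -9 + 3 \left(- 161 Q - 6\right) = -9 + 3 \left(-6 - 161 Q\right) = -9 - \left(18 + 483 Q\right) = -27 - 483 Q$)
$\frac{T{\left(-364 \right)}}{M{\left(432 \right)}} + \frac{-142414 - 195301}{-92056 + 227930} = \frac{-27 - -175812}{432^{2}} + \frac{-142414 - 195301}{-92056 + 227930} = \frac{-27 + 175812}{186624} - \frac{337715}{135874} = 175785 \cdot \frac{1}{186624} - \frac{337715}{135874} = \frac{58595}{62208} - \frac{337715}{135874} = - \frac{6523518845}{4226224896}$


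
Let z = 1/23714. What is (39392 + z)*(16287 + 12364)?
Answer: 26764099261739/23714 ≈ 1.1286e+9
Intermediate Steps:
z = 1/23714 ≈ 4.2169e-5
(39392 + z)*(16287 + 12364) = (39392 + 1/23714)*(16287 + 12364) = (934141889/23714)*28651 = 26764099261739/23714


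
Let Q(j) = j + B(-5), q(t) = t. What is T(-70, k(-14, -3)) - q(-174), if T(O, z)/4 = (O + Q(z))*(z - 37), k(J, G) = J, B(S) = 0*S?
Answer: 17310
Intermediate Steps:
B(S) = 0
Q(j) = j (Q(j) = j + 0 = j)
T(O, z) = 4*(-37 + z)*(O + z) (T(O, z) = 4*((O + z)*(z - 37)) = 4*((O + z)*(-37 + z)) = 4*((-37 + z)*(O + z)) = 4*(-37 + z)*(O + z))
T(-70, k(-14, -3)) - q(-174) = (-148*(-70) - 148*(-14) + 4*(-14)² + 4*(-70)*(-14)) - 1*(-174) = (10360 + 2072 + 4*196 + 3920) + 174 = (10360 + 2072 + 784 + 3920) + 174 = 17136 + 174 = 17310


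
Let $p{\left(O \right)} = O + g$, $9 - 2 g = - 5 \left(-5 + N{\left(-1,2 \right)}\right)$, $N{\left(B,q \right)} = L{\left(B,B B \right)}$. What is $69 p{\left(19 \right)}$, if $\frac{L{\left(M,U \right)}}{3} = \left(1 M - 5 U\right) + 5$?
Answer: $\frac{483}{2} \approx 241.5$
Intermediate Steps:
$L{\left(M,U \right)} = 15 - 15 U + 3 M$ ($L{\left(M,U \right)} = 3 \left(\left(1 M - 5 U\right) + 5\right) = 3 \left(\left(M - 5 U\right) + 5\right) = 3 \left(5 + M - 5 U\right) = 15 - 15 U + 3 M$)
$N{\left(B,q \right)} = 15 - 15 B^{2} + 3 B$ ($N{\left(B,q \right)} = 15 - 15 B B + 3 B = 15 - 15 B^{2} + 3 B$)
$g = - \frac{31}{2}$ ($g = \frac{9}{2} - \frac{\left(-5\right) \left(-5 + \left(15 - 15 \left(-1\right)^{2} + 3 \left(-1\right)\right)\right)}{2} = \frac{9}{2} - \frac{\left(-5\right) \left(-5 - 3\right)}{2} = \frac{9}{2} - \frac{\left(-5\right) \left(-8\right)}{2} = \frac{9}{2} - 20 = - \frac{31}{2} \approx -15.5$)
$p{\left(O \right)} = - \frac{31}{2} + O$ ($p{\left(O \right)} = O - \frac{31}{2} = - \frac{31}{2} + O$)
$69 p{\left(19 \right)} = 69 \left(- \frac{31}{2} + 19\right) = 69 \cdot \frac{7}{2} = \frac{483}{2}$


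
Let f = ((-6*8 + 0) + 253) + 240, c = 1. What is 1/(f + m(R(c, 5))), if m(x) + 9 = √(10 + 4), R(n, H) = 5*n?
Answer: 218/95041 - √14/190082 ≈ 0.0022741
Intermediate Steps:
m(x) = -9 + √14 (m(x) = -9 + √(10 + 4) = -9 + √14)
f = 445 (f = ((-48 + 0) + 253) + 240 = (-48 + 253) + 240 = 205 + 240 = 445)
1/(f + m(R(c, 5))) = 1/(445 + (-9 + √14)) = 1/(436 + √14)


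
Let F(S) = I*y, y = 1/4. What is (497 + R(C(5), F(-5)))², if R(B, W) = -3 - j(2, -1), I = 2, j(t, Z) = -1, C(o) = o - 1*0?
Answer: 245025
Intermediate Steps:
C(o) = o (C(o) = o + 0 = o)
y = ¼ ≈ 0.25000
F(S) = ½ (F(S) = 2*(¼) = ½)
R(B, W) = -2 (R(B, W) = -3 - 1*(-1) = -3 + 1 = -2)
(497 + R(C(5), F(-5)))² = (497 - 2)² = 495² = 245025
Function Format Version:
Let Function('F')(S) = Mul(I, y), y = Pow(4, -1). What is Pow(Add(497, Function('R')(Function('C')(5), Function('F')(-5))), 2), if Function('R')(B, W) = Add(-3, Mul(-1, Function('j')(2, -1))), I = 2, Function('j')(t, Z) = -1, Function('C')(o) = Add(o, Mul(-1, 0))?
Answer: 245025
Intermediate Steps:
Function('C')(o) = o (Function('C')(o) = Add(o, 0) = o)
y = Rational(1, 4) ≈ 0.25000
Function('F')(S) = Rational(1, 2) (Function('F')(S) = Mul(2, Rational(1, 4)) = Rational(1, 2))
Function('R')(B, W) = -2 (Function('R')(B, W) = Add(-3, Mul(-1, -1)) = Add(-3, 1) = -2)
Pow(Add(497, Function('R')(Function('C')(5), Function('F')(-5))), 2) = Pow(Add(497, -2), 2) = Pow(495, 2) = 245025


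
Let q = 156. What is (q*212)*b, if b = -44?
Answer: -1455168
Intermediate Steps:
(q*212)*b = (156*212)*(-44) = 33072*(-44) = -1455168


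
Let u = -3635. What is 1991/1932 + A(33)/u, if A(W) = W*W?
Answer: 5133337/7022820 ≈ 0.73095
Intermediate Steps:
A(W) = W²
1991/1932 + A(33)/u = 1991/1932 + 33²/(-3635) = 1991*(1/1932) + 1089*(-1/3635) = 1991/1932 - 1089/3635 = 5133337/7022820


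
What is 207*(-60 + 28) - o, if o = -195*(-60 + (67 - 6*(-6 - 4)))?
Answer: 6441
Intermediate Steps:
o = -13065 (o = -195*(-60 + (67 - 6*(-10))) = -195*(-60 + (67 - 1*(-60))) = -195*(-60 + (67 + 60)) = -195*(-60 + 127) = -195*67 = -13065)
207*(-60 + 28) - o = 207*(-60 + 28) - 1*(-13065) = 207*(-32) + 13065 = -6624 + 13065 = 6441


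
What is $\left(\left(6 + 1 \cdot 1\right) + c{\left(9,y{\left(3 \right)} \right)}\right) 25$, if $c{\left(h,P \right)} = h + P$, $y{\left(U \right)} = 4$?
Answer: $500$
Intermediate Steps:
$c{\left(h,P \right)} = P + h$
$\left(\left(6 + 1 \cdot 1\right) + c{\left(9,y{\left(3 \right)} \right)}\right) 25 = \left(\left(6 + 1 \cdot 1\right) + \left(4 + 9\right)\right) 25 = \left(\left(6 + 1\right) + 13\right) 25 = \left(7 + 13\right) 25 = 20 \cdot 25 = 500$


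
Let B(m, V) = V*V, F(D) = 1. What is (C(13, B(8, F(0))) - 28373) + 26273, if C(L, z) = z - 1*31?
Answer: -2130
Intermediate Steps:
B(m, V) = V**2
C(L, z) = -31 + z (C(L, z) = z - 31 = -31 + z)
(C(13, B(8, F(0))) - 28373) + 26273 = ((-31 + 1**2) - 28373) + 26273 = ((-31 + 1) - 28373) + 26273 = (-30 - 28373) + 26273 = -28403 + 26273 = -2130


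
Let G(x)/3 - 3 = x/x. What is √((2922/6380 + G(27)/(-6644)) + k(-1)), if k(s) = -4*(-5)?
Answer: √4746352164290/481690 ≈ 4.5229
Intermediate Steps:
k(s) = 20
G(x) = 12 (G(x) = 9 + 3*(x/x) = 9 + 3*1 = 9 + 3 = 12)
√((2922/6380 + G(27)/(-6644)) + k(-1)) = √((2922/6380 + 12/(-6644)) + 20) = √((2922*(1/6380) + 12*(-1/6644)) + 20) = √((1461/3190 - 3/1661) + 20) = √(219741/481690 + 20) = √(9853541/481690) = √4746352164290/481690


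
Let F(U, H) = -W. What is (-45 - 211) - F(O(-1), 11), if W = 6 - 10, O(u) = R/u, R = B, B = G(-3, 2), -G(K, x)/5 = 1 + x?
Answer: -260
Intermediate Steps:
G(K, x) = -5 - 5*x (G(K, x) = -5*(1 + x) = -5 - 5*x)
B = -15 (B = -5 - 5*2 = -5 - 10 = -15)
R = -15
O(u) = -15/u
W = -4
F(U, H) = 4 (F(U, H) = -1*(-4) = 4)
(-45 - 211) - F(O(-1), 11) = (-45 - 211) - 1*4 = -256 - 4 = -260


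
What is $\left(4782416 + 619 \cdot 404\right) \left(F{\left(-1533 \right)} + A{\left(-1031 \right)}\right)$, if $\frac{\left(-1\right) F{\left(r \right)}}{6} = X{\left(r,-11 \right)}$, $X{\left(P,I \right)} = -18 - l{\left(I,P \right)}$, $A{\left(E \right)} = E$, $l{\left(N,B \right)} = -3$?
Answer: $-4735574972$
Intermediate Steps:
$X{\left(P,I \right)} = -15$ ($X{\left(P,I \right)} = -18 - -3 = -18 + 3 = -15$)
$F{\left(r \right)} = 90$ ($F{\left(r \right)} = \left(-6\right) \left(-15\right) = 90$)
$\left(4782416 + 619 \cdot 404\right) \left(F{\left(-1533 \right)} + A{\left(-1031 \right)}\right) = \left(4782416 + 619 \cdot 404\right) \left(90 - 1031\right) = \left(4782416 + 250076\right) \left(-941\right) = 5032492 \left(-941\right) = -4735574972$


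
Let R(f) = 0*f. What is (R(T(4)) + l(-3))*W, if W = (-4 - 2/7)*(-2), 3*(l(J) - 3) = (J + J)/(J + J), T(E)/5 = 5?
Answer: 200/7 ≈ 28.571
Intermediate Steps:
T(E) = 25 (T(E) = 5*5 = 25)
l(J) = 10/3 (l(J) = 3 + ((J + J)/(J + J))/3 = 3 + ((2*J)/((2*J)))/3 = 3 + ((2*J)*(1/(2*J)))/3 = 3 + (⅓)*1 = 3 + ⅓ = 10/3)
W = 60/7 (W = (-4 - 2*⅐)*(-2) = (-4 - 2/7)*(-2) = -30/7*(-2) = 60/7 ≈ 8.5714)
R(f) = 0
(R(T(4)) + l(-3))*W = (0 + 10/3)*(60/7) = (10/3)*(60/7) = 200/7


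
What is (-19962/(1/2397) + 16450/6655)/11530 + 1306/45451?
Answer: -1447306653001732/348755294965 ≈ -4149.9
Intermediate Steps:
(-19962/(1/2397) + 16450/6655)/11530 + 1306/45451 = (-19962/1/2397 + 16450*(1/6655))*(1/11530) + 1306*(1/45451) = (-19962*2397 + 3290/1331)*(1/11530) + 1306/45451 = (-47848914 + 3290/1331)*(1/11530) + 1306/45451 = -63686901244/1331*1/11530 + 1306/45451 = -31843450622/7673215 + 1306/45451 = -1447306653001732/348755294965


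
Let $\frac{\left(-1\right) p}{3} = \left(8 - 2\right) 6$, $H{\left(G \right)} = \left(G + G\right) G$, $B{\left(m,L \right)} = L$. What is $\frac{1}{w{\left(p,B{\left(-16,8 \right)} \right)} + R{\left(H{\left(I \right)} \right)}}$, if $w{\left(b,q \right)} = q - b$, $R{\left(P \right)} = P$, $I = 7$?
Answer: $\frac{1}{214} \approx 0.0046729$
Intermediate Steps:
$H{\left(G \right)} = 2 G^{2}$ ($H{\left(G \right)} = 2 G G = 2 G^{2}$)
$p = -108$ ($p = - 3 \left(8 - 2\right) 6 = - 3 \cdot 6 \cdot 6 = \left(-3\right) 36 = -108$)
$\frac{1}{w{\left(p,B{\left(-16,8 \right)} \right)} + R{\left(H{\left(I \right)} \right)}} = \frac{1}{\left(8 - -108\right) + 2 \cdot 7^{2}} = \frac{1}{\left(8 + 108\right) + 2 \cdot 49} = \frac{1}{116 + 98} = \frac{1}{214}$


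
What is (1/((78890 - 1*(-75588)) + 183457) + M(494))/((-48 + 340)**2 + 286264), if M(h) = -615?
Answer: -25978753/15694039335 ≈ -0.0016553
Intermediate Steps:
(1/((78890 - 1*(-75588)) + 183457) + M(494))/((-48 + 340)**2 + 286264) = (1/((78890 - 1*(-75588)) + 183457) - 615)/((-48 + 340)**2 + 286264) = (1/((78890 + 75588) + 183457) - 615)/(292**2 + 286264) = (1/(154478 + 183457) - 615)/(85264 + 286264) = (1/337935 - 615)/371528 = (1/337935 - 615)*(1/371528) = -207830024/337935*1/371528 = -25978753/15694039335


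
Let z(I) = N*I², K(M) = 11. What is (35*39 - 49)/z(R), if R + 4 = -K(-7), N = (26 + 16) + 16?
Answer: 658/6525 ≈ 0.10084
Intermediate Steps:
N = 58 (N = 42 + 16 = 58)
R = -15 (R = -4 - 1*11 = -4 - 11 = -15)
z(I) = 58*I²
(35*39 - 49)/z(R) = (35*39 - 49)/((58*(-15)²)) = (1365 - 49)/((58*225)) = 1316/13050 = 1316*(1/13050) = 658/6525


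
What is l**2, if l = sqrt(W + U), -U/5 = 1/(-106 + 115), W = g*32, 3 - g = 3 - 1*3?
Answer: 859/9 ≈ 95.444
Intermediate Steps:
g = 3 (g = 3 - (3 - 1*3) = 3 - (3 - 3) = 3 - 1*0 = 3 + 0 = 3)
W = 96 (W = 3*32 = 96)
U = -5/9 (U = -5/(-106 + 115) = -5/9 ≈ -0.55556)
l = sqrt(859)/3 (l = sqrt(96 - 5/9) = sqrt(859/9) = sqrt(859)/3 ≈ 9.7696)
l**2 = (sqrt(859)/3)**2 = 859/9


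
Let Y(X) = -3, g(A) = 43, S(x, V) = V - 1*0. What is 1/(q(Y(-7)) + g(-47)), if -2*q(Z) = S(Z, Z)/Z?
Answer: 2/85 ≈ 0.023529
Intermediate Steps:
S(x, V) = V (S(x, V) = V + 0 = V)
q(Z) = -½ (q(Z) = -Z/(2*Z) = -½*1 = -½)
1/(q(Y(-7)) + g(-47)) = 1/(-½ + 43) = 1/(85/2) = 2/85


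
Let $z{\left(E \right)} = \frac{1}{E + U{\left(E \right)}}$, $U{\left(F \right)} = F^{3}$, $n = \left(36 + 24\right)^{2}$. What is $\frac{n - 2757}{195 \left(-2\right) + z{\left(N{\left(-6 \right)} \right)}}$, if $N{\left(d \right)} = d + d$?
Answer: $- \frac{1466820}{678601} \approx -2.1615$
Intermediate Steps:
$N{\left(d \right)} = 2 d$
$n = 3600$ ($n = 60^{2} = 3600$)
$z{\left(E \right)} = \frac{1}{E + E^{3}}$
$\frac{n - 2757}{195 \left(-2\right) + z{\left(N{\left(-6 \right)} \right)}} = \frac{3600 - 2757}{195 \left(-2\right) + \frac{1}{2 \left(-6\right) + \left(2 \left(-6\right)\right)^{3}}} = \frac{843}{-390 + \frac{1}{-12 + \left(-12\right)^{3}}} = \frac{843}{-390 + \frac{1}{-12 - 1728}} = \frac{843}{-390 + \frac{1}{-1740}} = \frac{843}{-390 - \frac{1}{1740}} = \frac{843}{- \frac{678601}{1740}} = 843 \left(- \frac{1740}{678601}\right) = - \frac{1466820}{678601}$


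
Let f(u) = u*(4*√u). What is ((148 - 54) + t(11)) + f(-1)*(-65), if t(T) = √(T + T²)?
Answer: 94 + 2*√33 + 260*I ≈ 105.49 + 260.0*I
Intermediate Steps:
f(u) = 4*u^(3/2)
((148 - 54) + t(11)) + f(-1)*(-65) = ((148 - 54) + √(11*(1 + 11))) + (4*(-1)^(3/2))*(-65) = (94 + √(11*12)) + (4*(-I))*(-65) = (94 + √132) - 4*I*(-65) = (94 + 2*√33) + 260*I = 94 + 2*√33 + 260*I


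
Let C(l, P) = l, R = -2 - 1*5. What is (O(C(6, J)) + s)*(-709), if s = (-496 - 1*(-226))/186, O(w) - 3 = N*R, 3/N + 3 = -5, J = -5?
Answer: -733815/248 ≈ -2958.9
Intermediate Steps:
R = -7 (R = -2 - 5 = -7)
N = -3/8 (N = 3/(-3 - 5) = 3/(-8) = 3*(-1/8) = -3/8 ≈ -0.37500)
O(w) = 45/8 (O(w) = 3 - 3/8*(-7) = 3 + 21/8 = 45/8)
s = -45/31 (s = (-496 + 226)*(1/186) = -270*1/186 = -45/31 ≈ -1.4516)
(O(C(6, J)) + s)*(-709) = (45/8 - 45/31)*(-709) = (1035/248)*(-709) = -733815/248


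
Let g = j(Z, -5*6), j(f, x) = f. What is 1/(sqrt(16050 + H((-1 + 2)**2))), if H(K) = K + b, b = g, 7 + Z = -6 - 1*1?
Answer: sqrt(16037)/16037 ≈ 0.0078966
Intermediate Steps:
Z = -14 (Z = -7 + (-6 - 1*1) = -7 + (-6 - 1) = -7 - 7 = -14)
g = -14
b = -14
H(K) = -14 + K (H(K) = K - 14 = -14 + K)
1/(sqrt(16050 + H((-1 + 2)**2))) = 1/(sqrt(16050 + (-14 + (-1 + 2)**2))) = 1/(sqrt(16050 + (-14 + 1**2))) = 1/(sqrt(16050 + (-14 + 1))) = 1/(sqrt(16050 - 13)) = 1/(sqrt(16037)) = sqrt(16037)/16037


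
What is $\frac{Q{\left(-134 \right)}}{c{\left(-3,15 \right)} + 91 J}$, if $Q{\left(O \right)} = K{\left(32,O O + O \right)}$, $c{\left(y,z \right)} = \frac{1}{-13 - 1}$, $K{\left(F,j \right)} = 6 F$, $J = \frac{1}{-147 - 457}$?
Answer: $- \frac{270592}{313} \approx -864.51$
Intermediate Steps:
$J = - \frac{1}{604}$ ($J = \frac{1}{-604} = - \frac{1}{604} \approx -0.0016556$)
$c{\left(y,z \right)} = - \frac{1}{14}$ ($c{\left(y,z \right)} = \frac{1}{-14} = - \frac{1}{14}$)
$Q{\left(O \right)} = 192$ ($Q{\left(O \right)} = 6 \cdot 32 = 192$)
$\frac{Q{\left(-134 \right)}}{c{\left(-3,15 \right)} + 91 J} = \frac{192}{- \frac{1}{14} + 91 \left(- \frac{1}{604}\right)} = \frac{192}{- \frac{1}{14} - \frac{91}{604}} = \frac{192}{- \frac{939}{4228}} = 192 \left(- \frac{4228}{939}\right) = - \frac{270592}{313}$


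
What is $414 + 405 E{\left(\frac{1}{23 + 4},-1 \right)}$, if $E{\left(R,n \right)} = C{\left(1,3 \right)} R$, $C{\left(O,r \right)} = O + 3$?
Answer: $474$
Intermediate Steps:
$C{\left(O,r \right)} = 3 + O$
$E{\left(R,n \right)} = 4 R$ ($E{\left(R,n \right)} = \left(3 + 1\right) R = 4 R$)
$414 + 405 E{\left(\frac{1}{23 + 4},-1 \right)} = 414 + 405 \frac{4}{23 + 4} = 414 + 405 \cdot \frac{4}{27} = 414 + 60 = 474$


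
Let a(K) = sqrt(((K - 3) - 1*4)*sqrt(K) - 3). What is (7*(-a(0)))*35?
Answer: -245*I*sqrt(3) ≈ -424.35*I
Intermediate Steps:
a(K) = sqrt(-3 + sqrt(K)*(-7 + K)) (a(K) = sqrt(((-3 + K) - 4)*sqrt(K) - 3) = sqrt((-7 + K)*sqrt(K) - 3) = sqrt(sqrt(K)*(-7 + K) - 3) = sqrt(-3 + sqrt(K)*(-7 + K)))
(7*(-a(0)))*35 = (7*(-sqrt(-3 + 0**(3/2) - 7*sqrt(0))))*35 = (7*(-sqrt(-3 + 0 - 7*0)))*35 = (7*(-sqrt(-3 + 0 + 0)))*35 = (7*(-sqrt(-3)))*35 = (7*(-I*sqrt(3)))*35 = -7*I*sqrt(3)*35 = -245*I*sqrt(3)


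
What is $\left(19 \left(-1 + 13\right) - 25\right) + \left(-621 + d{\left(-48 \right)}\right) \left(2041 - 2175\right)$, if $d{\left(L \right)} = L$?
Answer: $89849$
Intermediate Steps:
$\left(19 \left(-1 + 13\right) - 25\right) + \left(-621 + d{\left(-48 \right)}\right) \left(2041 - 2175\right) = \left(19 \left(-1 + 13\right) - 25\right) + \left(-621 - 48\right) \left(2041 - 2175\right) = \left(19 \cdot 12 - 25\right) - -89646 = \left(228 - 25\right) + 89646 = 203 + 89646 = 89849$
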